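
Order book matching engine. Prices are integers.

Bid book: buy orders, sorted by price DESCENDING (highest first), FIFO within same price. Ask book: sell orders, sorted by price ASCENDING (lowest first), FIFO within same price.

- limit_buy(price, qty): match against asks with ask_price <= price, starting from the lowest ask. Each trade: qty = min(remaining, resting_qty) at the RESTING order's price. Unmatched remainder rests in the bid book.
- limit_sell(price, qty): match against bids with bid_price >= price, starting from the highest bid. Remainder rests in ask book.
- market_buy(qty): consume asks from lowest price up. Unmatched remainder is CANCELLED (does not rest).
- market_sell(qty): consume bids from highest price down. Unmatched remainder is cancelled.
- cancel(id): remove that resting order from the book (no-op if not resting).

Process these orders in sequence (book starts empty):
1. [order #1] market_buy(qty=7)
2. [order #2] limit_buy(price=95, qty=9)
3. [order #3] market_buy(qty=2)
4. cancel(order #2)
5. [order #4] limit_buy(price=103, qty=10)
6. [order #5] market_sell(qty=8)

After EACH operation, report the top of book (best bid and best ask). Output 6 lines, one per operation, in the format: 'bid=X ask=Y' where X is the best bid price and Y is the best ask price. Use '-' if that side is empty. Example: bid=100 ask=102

After op 1 [order #1] market_buy(qty=7): fills=none; bids=[-] asks=[-]
After op 2 [order #2] limit_buy(price=95, qty=9): fills=none; bids=[#2:9@95] asks=[-]
After op 3 [order #3] market_buy(qty=2): fills=none; bids=[#2:9@95] asks=[-]
After op 4 cancel(order #2): fills=none; bids=[-] asks=[-]
After op 5 [order #4] limit_buy(price=103, qty=10): fills=none; bids=[#4:10@103] asks=[-]
After op 6 [order #5] market_sell(qty=8): fills=#4x#5:8@103; bids=[#4:2@103] asks=[-]

Answer: bid=- ask=-
bid=95 ask=-
bid=95 ask=-
bid=- ask=-
bid=103 ask=-
bid=103 ask=-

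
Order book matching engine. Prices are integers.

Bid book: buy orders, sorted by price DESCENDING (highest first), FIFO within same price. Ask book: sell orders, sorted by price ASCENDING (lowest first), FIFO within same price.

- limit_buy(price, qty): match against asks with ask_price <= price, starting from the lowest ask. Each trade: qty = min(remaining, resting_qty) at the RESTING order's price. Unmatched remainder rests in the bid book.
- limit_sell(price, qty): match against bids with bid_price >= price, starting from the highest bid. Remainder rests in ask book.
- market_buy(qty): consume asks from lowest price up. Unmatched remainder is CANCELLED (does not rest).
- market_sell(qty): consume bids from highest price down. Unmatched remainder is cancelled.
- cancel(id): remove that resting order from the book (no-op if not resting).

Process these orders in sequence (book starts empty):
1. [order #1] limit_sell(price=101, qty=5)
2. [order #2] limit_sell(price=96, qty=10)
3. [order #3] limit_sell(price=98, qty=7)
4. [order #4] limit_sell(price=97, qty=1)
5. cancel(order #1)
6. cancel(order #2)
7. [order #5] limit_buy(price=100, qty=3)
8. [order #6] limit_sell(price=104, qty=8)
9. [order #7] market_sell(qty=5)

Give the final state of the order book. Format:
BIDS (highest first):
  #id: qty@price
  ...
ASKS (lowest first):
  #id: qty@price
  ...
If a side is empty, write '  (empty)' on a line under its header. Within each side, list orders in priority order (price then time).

Answer: BIDS (highest first):
  (empty)
ASKS (lowest first):
  #3: 5@98
  #6: 8@104

Derivation:
After op 1 [order #1] limit_sell(price=101, qty=5): fills=none; bids=[-] asks=[#1:5@101]
After op 2 [order #2] limit_sell(price=96, qty=10): fills=none; bids=[-] asks=[#2:10@96 #1:5@101]
After op 3 [order #3] limit_sell(price=98, qty=7): fills=none; bids=[-] asks=[#2:10@96 #3:7@98 #1:5@101]
After op 4 [order #4] limit_sell(price=97, qty=1): fills=none; bids=[-] asks=[#2:10@96 #4:1@97 #3:7@98 #1:5@101]
After op 5 cancel(order #1): fills=none; bids=[-] asks=[#2:10@96 #4:1@97 #3:7@98]
After op 6 cancel(order #2): fills=none; bids=[-] asks=[#4:1@97 #3:7@98]
After op 7 [order #5] limit_buy(price=100, qty=3): fills=#5x#4:1@97 #5x#3:2@98; bids=[-] asks=[#3:5@98]
After op 8 [order #6] limit_sell(price=104, qty=8): fills=none; bids=[-] asks=[#3:5@98 #6:8@104]
After op 9 [order #7] market_sell(qty=5): fills=none; bids=[-] asks=[#3:5@98 #6:8@104]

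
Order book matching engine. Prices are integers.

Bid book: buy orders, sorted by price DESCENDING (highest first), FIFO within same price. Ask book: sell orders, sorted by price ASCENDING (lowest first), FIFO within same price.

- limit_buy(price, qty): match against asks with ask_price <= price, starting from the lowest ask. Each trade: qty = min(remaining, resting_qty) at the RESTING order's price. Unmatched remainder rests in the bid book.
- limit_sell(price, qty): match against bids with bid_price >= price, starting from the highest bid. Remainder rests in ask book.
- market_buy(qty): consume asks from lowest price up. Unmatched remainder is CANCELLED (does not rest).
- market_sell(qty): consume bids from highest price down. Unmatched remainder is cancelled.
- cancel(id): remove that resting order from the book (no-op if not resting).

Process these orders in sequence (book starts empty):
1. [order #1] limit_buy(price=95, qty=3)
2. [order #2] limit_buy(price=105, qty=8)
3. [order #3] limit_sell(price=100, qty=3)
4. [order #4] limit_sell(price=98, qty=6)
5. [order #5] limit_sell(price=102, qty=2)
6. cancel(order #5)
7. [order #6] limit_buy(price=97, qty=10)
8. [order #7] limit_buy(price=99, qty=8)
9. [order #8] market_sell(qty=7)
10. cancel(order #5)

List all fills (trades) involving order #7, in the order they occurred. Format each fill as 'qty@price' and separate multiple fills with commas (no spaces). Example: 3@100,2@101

After op 1 [order #1] limit_buy(price=95, qty=3): fills=none; bids=[#1:3@95] asks=[-]
After op 2 [order #2] limit_buy(price=105, qty=8): fills=none; bids=[#2:8@105 #1:3@95] asks=[-]
After op 3 [order #3] limit_sell(price=100, qty=3): fills=#2x#3:3@105; bids=[#2:5@105 #1:3@95] asks=[-]
After op 4 [order #4] limit_sell(price=98, qty=6): fills=#2x#4:5@105; bids=[#1:3@95] asks=[#4:1@98]
After op 5 [order #5] limit_sell(price=102, qty=2): fills=none; bids=[#1:3@95] asks=[#4:1@98 #5:2@102]
After op 6 cancel(order #5): fills=none; bids=[#1:3@95] asks=[#4:1@98]
After op 7 [order #6] limit_buy(price=97, qty=10): fills=none; bids=[#6:10@97 #1:3@95] asks=[#4:1@98]
After op 8 [order #7] limit_buy(price=99, qty=8): fills=#7x#4:1@98; bids=[#7:7@99 #6:10@97 #1:3@95] asks=[-]
After op 9 [order #8] market_sell(qty=7): fills=#7x#8:7@99; bids=[#6:10@97 #1:3@95] asks=[-]
After op 10 cancel(order #5): fills=none; bids=[#6:10@97 #1:3@95] asks=[-]

Answer: 1@98,7@99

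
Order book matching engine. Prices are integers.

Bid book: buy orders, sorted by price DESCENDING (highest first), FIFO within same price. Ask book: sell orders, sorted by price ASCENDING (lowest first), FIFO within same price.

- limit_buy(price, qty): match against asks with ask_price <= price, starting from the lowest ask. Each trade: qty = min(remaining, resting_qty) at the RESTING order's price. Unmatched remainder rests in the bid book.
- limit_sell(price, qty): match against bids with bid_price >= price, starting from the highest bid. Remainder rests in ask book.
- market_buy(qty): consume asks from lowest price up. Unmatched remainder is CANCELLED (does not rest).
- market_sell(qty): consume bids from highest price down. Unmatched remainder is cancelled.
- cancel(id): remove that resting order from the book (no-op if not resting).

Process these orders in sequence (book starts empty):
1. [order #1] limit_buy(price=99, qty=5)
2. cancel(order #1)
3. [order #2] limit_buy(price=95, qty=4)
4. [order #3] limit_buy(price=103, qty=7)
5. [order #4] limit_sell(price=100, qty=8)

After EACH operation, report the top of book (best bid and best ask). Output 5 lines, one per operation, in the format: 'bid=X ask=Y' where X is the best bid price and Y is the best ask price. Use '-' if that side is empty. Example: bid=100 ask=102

After op 1 [order #1] limit_buy(price=99, qty=5): fills=none; bids=[#1:5@99] asks=[-]
After op 2 cancel(order #1): fills=none; bids=[-] asks=[-]
After op 3 [order #2] limit_buy(price=95, qty=4): fills=none; bids=[#2:4@95] asks=[-]
After op 4 [order #3] limit_buy(price=103, qty=7): fills=none; bids=[#3:7@103 #2:4@95] asks=[-]
After op 5 [order #4] limit_sell(price=100, qty=8): fills=#3x#4:7@103; bids=[#2:4@95] asks=[#4:1@100]

Answer: bid=99 ask=-
bid=- ask=-
bid=95 ask=-
bid=103 ask=-
bid=95 ask=100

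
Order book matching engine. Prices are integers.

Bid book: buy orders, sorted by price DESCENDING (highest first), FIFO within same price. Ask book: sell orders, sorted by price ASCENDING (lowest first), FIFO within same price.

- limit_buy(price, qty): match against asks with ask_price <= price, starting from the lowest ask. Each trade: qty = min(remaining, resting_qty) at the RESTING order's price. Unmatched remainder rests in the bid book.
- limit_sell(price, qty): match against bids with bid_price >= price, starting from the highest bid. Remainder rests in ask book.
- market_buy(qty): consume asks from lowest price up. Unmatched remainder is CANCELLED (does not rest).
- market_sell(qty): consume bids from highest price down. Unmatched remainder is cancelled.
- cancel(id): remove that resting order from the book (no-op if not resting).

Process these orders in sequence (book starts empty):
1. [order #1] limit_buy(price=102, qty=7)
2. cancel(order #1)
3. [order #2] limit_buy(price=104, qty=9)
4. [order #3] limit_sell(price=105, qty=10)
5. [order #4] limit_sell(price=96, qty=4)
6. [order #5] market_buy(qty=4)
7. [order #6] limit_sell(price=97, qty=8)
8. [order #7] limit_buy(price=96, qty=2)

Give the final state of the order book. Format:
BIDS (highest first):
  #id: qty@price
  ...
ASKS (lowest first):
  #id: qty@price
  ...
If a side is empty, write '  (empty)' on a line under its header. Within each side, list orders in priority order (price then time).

After op 1 [order #1] limit_buy(price=102, qty=7): fills=none; bids=[#1:7@102] asks=[-]
After op 2 cancel(order #1): fills=none; bids=[-] asks=[-]
After op 3 [order #2] limit_buy(price=104, qty=9): fills=none; bids=[#2:9@104] asks=[-]
After op 4 [order #3] limit_sell(price=105, qty=10): fills=none; bids=[#2:9@104] asks=[#3:10@105]
After op 5 [order #4] limit_sell(price=96, qty=4): fills=#2x#4:4@104; bids=[#2:5@104] asks=[#3:10@105]
After op 6 [order #5] market_buy(qty=4): fills=#5x#3:4@105; bids=[#2:5@104] asks=[#3:6@105]
After op 7 [order #6] limit_sell(price=97, qty=8): fills=#2x#6:5@104; bids=[-] asks=[#6:3@97 #3:6@105]
After op 8 [order #7] limit_buy(price=96, qty=2): fills=none; bids=[#7:2@96] asks=[#6:3@97 #3:6@105]

Answer: BIDS (highest first):
  #7: 2@96
ASKS (lowest first):
  #6: 3@97
  #3: 6@105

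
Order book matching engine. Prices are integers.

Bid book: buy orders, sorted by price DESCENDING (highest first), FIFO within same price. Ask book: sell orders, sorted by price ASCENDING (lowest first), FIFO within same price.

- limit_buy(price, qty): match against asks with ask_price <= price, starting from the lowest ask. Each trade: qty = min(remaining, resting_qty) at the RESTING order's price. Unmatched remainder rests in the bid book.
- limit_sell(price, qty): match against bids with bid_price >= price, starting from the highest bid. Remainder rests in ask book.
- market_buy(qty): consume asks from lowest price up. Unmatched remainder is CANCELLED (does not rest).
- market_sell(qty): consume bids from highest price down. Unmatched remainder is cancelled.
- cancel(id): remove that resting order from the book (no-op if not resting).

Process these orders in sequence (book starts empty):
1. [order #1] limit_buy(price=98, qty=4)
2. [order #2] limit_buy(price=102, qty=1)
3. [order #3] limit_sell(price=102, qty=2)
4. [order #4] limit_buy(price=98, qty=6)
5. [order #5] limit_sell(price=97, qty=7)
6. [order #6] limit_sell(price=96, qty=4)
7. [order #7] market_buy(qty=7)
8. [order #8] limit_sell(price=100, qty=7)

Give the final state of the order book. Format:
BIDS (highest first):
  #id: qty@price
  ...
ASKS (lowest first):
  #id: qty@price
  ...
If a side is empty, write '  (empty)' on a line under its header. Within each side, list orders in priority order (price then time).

Answer: BIDS (highest first):
  (empty)
ASKS (lowest first):
  #8: 7@100

Derivation:
After op 1 [order #1] limit_buy(price=98, qty=4): fills=none; bids=[#1:4@98] asks=[-]
After op 2 [order #2] limit_buy(price=102, qty=1): fills=none; bids=[#2:1@102 #1:4@98] asks=[-]
After op 3 [order #3] limit_sell(price=102, qty=2): fills=#2x#3:1@102; bids=[#1:4@98] asks=[#3:1@102]
After op 4 [order #4] limit_buy(price=98, qty=6): fills=none; bids=[#1:4@98 #4:6@98] asks=[#3:1@102]
After op 5 [order #5] limit_sell(price=97, qty=7): fills=#1x#5:4@98 #4x#5:3@98; bids=[#4:3@98] asks=[#3:1@102]
After op 6 [order #6] limit_sell(price=96, qty=4): fills=#4x#6:3@98; bids=[-] asks=[#6:1@96 #3:1@102]
After op 7 [order #7] market_buy(qty=7): fills=#7x#6:1@96 #7x#3:1@102; bids=[-] asks=[-]
After op 8 [order #8] limit_sell(price=100, qty=7): fills=none; bids=[-] asks=[#8:7@100]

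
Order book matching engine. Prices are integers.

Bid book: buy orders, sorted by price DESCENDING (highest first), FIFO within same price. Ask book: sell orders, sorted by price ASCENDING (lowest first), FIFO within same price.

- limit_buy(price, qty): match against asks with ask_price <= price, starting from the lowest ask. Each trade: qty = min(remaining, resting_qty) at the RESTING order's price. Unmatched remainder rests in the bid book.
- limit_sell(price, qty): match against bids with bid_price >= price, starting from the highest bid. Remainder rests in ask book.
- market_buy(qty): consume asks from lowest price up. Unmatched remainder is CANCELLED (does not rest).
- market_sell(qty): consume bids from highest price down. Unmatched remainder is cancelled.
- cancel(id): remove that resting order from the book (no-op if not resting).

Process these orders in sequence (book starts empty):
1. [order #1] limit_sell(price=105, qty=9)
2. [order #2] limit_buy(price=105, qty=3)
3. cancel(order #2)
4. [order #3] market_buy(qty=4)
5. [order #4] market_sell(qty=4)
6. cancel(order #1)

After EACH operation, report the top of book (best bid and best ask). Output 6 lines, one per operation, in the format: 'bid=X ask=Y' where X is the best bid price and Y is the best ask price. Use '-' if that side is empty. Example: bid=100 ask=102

Answer: bid=- ask=105
bid=- ask=105
bid=- ask=105
bid=- ask=105
bid=- ask=105
bid=- ask=-

Derivation:
After op 1 [order #1] limit_sell(price=105, qty=9): fills=none; bids=[-] asks=[#1:9@105]
After op 2 [order #2] limit_buy(price=105, qty=3): fills=#2x#1:3@105; bids=[-] asks=[#1:6@105]
After op 3 cancel(order #2): fills=none; bids=[-] asks=[#1:6@105]
After op 4 [order #3] market_buy(qty=4): fills=#3x#1:4@105; bids=[-] asks=[#1:2@105]
After op 5 [order #4] market_sell(qty=4): fills=none; bids=[-] asks=[#1:2@105]
After op 6 cancel(order #1): fills=none; bids=[-] asks=[-]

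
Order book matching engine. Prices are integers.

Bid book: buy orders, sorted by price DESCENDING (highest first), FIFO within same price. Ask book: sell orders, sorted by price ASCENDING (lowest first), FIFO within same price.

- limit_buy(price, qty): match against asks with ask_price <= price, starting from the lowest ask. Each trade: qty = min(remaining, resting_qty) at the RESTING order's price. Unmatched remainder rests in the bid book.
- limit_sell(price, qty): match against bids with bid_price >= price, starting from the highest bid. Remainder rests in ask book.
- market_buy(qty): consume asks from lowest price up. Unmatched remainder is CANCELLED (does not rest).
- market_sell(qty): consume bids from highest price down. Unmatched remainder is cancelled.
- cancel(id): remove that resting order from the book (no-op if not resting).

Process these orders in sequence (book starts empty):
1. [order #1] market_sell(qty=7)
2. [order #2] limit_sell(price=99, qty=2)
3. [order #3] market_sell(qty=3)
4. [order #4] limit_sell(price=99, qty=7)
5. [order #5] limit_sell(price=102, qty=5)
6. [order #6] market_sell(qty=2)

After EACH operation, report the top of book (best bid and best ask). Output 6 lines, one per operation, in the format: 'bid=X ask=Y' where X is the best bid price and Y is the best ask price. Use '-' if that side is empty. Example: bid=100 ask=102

Answer: bid=- ask=-
bid=- ask=99
bid=- ask=99
bid=- ask=99
bid=- ask=99
bid=- ask=99

Derivation:
After op 1 [order #1] market_sell(qty=7): fills=none; bids=[-] asks=[-]
After op 2 [order #2] limit_sell(price=99, qty=2): fills=none; bids=[-] asks=[#2:2@99]
After op 3 [order #3] market_sell(qty=3): fills=none; bids=[-] asks=[#2:2@99]
After op 4 [order #4] limit_sell(price=99, qty=7): fills=none; bids=[-] asks=[#2:2@99 #4:7@99]
After op 5 [order #5] limit_sell(price=102, qty=5): fills=none; bids=[-] asks=[#2:2@99 #4:7@99 #5:5@102]
After op 6 [order #6] market_sell(qty=2): fills=none; bids=[-] asks=[#2:2@99 #4:7@99 #5:5@102]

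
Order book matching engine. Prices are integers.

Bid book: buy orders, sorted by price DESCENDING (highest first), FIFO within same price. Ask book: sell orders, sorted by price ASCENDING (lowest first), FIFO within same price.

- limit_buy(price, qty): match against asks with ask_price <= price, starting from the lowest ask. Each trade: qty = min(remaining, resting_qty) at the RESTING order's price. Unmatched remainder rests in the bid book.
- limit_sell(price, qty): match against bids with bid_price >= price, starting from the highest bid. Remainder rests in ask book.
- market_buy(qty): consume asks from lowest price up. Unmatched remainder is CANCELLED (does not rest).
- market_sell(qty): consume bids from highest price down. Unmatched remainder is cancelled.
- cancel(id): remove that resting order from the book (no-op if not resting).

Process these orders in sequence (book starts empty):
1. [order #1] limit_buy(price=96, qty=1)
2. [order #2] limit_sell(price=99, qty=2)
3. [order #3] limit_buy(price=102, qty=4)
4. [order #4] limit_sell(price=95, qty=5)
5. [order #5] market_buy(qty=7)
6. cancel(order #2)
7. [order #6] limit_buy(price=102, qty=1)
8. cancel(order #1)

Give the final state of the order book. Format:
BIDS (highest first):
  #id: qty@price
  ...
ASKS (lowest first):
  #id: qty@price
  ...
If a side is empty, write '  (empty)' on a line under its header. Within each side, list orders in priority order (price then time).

Answer: BIDS (highest first):
  #6: 1@102
ASKS (lowest first):
  (empty)

Derivation:
After op 1 [order #1] limit_buy(price=96, qty=1): fills=none; bids=[#1:1@96] asks=[-]
After op 2 [order #2] limit_sell(price=99, qty=2): fills=none; bids=[#1:1@96] asks=[#2:2@99]
After op 3 [order #3] limit_buy(price=102, qty=4): fills=#3x#2:2@99; bids=[#3:2@102 #1:1@96] asks=[-]
After op 4 [order #4] limit_sell(price=95, qty=5): fills=#3x#4:2@102 #1x#4:1@96; bids=[-] asks=[#4:2@95]
After op 5 [order #5] market_buy(qty=7): fills=#5x#4:2@95; bids=[-] asks=[-]
After op 6 cancel(order #2): fills=none; bids=[-] asks=[-]
After op 7 [order #6] limit_buy(price=102, qty=1): fills=none; bids=[#6:1@102] asks=[-]
After op 8 cancel(order #1): fills=none; bids=[#6:1@102] asks=[-]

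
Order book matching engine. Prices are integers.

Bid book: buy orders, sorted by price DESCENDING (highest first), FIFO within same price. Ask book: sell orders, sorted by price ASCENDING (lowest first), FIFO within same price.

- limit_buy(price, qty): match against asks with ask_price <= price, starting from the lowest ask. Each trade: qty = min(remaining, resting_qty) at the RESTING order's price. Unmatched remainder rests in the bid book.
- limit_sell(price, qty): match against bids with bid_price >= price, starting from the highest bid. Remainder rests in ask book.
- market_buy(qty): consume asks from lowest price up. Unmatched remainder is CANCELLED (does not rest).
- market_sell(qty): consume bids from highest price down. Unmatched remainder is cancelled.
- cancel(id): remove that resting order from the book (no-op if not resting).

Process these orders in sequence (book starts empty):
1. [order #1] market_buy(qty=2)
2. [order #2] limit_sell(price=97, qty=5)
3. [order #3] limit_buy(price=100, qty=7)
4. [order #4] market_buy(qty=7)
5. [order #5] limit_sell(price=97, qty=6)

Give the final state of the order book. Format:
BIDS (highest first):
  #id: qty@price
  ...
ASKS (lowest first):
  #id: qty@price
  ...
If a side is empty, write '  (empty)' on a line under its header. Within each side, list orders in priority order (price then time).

Answer: BIDS (highest first):
  (empty)
ASKS (lowest first):
  #5: 4@97

Derivation:
After op 1 [order #1] market_buy(qty=2): fills=none; bids=[-] asks=[-]
After op 2 [order #2] limit_sell(price=97, qty=5): fills=none; bids=[-] asks=[#2:5@97]
After op 3 [order #3] limit_buy(price=100, qty=7): fills=#3x#2:5@97; bids=[#3:2@100] asks=[-]
After op 4 [order #4] market_buy(qty=7): fills=none; bids=[#3:2@100] asks=[-]
After op 5 [order #5] limit_sell(price=97, qty=6): fills=#3x#5:2@100; bids=[-] asks=[#5:4@97]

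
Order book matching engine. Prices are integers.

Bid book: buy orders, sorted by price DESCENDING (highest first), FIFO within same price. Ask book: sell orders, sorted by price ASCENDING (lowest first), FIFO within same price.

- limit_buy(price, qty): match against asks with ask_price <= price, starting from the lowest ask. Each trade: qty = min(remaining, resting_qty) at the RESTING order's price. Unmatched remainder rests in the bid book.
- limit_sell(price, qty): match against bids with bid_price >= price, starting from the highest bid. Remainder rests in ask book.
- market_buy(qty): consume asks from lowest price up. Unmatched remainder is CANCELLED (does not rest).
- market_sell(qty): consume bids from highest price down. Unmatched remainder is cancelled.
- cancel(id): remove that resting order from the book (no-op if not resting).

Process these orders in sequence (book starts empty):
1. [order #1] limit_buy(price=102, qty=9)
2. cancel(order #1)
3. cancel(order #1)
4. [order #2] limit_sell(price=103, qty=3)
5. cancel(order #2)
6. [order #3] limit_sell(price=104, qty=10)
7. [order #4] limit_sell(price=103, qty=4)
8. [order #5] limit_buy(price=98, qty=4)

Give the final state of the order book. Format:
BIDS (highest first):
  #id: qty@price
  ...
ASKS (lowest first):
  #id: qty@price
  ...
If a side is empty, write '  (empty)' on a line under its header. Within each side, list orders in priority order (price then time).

Answer: BIDS (highest first):
  #5: 4@98
ASKS (lowest first):
  #4: 4@103
  #3: 10@104

Derivation:
After op 1 [order #1] limit_buy(price=102, qty=9): fills=none; bids=[#1:9@102] asks=[-]
After op 2 cancel(order #1): fills=none; bids=[-] asks=[-]
After op 3 cancel(order #1): fills=none; bids=[-] asks=[-]
After op 4 [order #2] limit_sell(price=103, qty=3): fills=none; bids=[-] asks=[#2:3@103]
After op 5 cancel(order #2): fills=none; bids=[-] asks=[-]
After op 6 [order #3] limit_sell(price=104, qty=10): fills=none; bids=[-] asks=[#3:10@104]
After op 7 [order #4] limit_sell(price=103, qty=4): fills=none; bids=[-] asks=[#4:4@103 #3:10@104]
After op 8 [order #5] limit_buy(price=98, qty=4): fills=none; bids=[#5:4@98] asks=[#4:4@103 #3:10@104]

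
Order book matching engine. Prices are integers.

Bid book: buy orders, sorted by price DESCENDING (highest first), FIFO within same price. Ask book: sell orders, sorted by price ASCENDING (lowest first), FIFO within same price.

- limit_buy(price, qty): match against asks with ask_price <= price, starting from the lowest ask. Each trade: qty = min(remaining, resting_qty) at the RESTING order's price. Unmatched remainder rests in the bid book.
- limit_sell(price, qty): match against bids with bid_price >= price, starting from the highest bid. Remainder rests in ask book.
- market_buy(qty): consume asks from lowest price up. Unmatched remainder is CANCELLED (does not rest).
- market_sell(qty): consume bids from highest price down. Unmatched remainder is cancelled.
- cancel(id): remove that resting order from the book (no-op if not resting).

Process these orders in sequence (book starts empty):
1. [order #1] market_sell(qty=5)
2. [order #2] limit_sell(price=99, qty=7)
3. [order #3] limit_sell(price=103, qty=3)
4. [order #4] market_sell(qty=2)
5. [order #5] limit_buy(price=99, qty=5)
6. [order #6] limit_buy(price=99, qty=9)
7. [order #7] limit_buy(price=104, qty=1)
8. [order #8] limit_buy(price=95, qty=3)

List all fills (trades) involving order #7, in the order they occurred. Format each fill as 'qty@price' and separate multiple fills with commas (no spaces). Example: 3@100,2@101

After op 1 [order #1] market_sell(qty=5): fills=none; bids=[-] asks=[-]
After op 2 [order #2] limit_sell(price=99, qty=7): fills=none; bids=[-] asks=[#2:7@99]
After op 3 [order #3] limit_sell(price=103, qty=3): fills=none; bids=[-] asks=[#2:7@99 #3:3@103]
After op 4 [order #4] market_sell(qty=2): fills=none; bids=[-] asks=[#2:7@99 #3:3@103]
After op 5 [order #5] limit_buy(price=99, qty=5): fills=#5x#2:5@99; bids=[-] asks=[#2:2@99 #3:3@103]
After op 6 [order #6] limit_buy(price=99, qty=9): fills=#6x#2:2@99; bids=[#6:7@99] asks=[#3:3@103]
After op 7 [order #7] limit_buy(price=104, qty=1): fills=#7x#3:1@103; bids=[#6:7@99] asks=[#3:2@103]
After op 8 [order #8] limit_buy(price=95, qty=3): fills=none; bids=[#6:7@99 #8:3@95] asks=[#3:2@103]

Answer: 1@103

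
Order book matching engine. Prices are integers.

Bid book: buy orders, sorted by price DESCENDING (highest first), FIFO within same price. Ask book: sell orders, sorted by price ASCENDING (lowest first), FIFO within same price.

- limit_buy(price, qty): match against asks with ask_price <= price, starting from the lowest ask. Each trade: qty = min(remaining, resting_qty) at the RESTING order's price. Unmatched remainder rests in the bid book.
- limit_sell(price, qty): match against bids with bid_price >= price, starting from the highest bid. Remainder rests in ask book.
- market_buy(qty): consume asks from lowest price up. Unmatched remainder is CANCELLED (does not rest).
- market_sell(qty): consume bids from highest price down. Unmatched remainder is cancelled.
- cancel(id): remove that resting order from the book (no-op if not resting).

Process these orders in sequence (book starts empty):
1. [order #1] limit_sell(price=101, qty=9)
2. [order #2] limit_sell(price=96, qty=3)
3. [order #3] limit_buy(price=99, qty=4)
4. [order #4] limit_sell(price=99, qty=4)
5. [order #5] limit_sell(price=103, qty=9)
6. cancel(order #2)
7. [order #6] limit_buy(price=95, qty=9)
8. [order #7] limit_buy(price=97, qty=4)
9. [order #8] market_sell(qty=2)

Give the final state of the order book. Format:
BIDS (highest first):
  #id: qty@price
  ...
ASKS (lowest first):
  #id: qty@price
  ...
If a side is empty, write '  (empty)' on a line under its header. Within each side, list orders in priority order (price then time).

After op 1 [order #1] limit_sell(price=101, qty=9): fills=none; bids=[-] asks=[#1:9@101]
After op 2 [order #2] limit_sell(price=96, qty=3): fills=none; bids=[-] asks=[#2:3@96 #1:9@101]
After op 3 [order #3] limit_buy(price=99, qty=4): fills=#3x#2:3@96; bids=[#3:1@99] asks=[#1:9@101]
After op 4 [order #4] limit_sell(price=99, qty=4): fills=#3x#4:1@99; bids=[-] asks=[#4:3@99 #1:9@101]
After op 5 [order #5] limit_sell(price=103, qty=9): fills=none; bids=[-] asks=[#4:3@99 #1:9@101 #5:9@103]
After op 6 cancel(order #2): fills=none; bids=[-] asks=[#4:3@99 #1:9@101 #5:9@103]
After op 7 [order #6] limit_buy(price=95, qty=9): fills=none; bids=[#6:9@95] asks=[#4:3@99 #1:9@101 #5:9@103]
After op 8 [order #7] limit_buy(price=97, qty=4): fills=none; bids=[#7:4@97 #6:9@95] asks=[#4:3@99 #1:9@101 #5:9@103]
After op 9 [order #8] market_sell(qty=2): fills=#7x#8:2@97; bids=[#7:2@97 #6:9@95] asks=[#4:3@99 #1:9@101 #5:9@103]

Answer: BIDS (highest first):
  #7: 2@97
  #6: 9@95
ASKS (lowest first):
  #4: 3@99
  #1: 9@101
  #5: 9@103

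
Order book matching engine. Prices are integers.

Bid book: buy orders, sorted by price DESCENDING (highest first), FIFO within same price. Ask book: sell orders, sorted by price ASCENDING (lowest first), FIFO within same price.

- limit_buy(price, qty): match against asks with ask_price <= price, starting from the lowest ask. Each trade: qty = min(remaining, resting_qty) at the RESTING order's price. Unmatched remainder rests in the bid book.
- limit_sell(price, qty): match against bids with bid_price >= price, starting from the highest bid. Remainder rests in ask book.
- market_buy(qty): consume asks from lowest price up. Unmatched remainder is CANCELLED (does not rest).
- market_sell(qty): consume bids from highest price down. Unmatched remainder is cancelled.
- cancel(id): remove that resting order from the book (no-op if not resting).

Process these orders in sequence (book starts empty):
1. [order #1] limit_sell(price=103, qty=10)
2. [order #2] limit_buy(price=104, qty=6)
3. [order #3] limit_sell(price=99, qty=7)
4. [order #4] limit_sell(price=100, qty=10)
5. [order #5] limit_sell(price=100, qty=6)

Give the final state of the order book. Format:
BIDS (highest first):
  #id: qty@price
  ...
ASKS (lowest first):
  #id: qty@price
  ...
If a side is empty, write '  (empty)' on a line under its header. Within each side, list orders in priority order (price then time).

After op 1 [order #1] limit_sell(price=103, qty=10): fills=none; bids=[-] asks=[#1:10@103]
After op 2 [order #2] limit_buy(price=104, qty=6): fills=#2x#1:6@103; bids=[-] asks=[#1:4@103]
After op 3 [order #3] limit_sell(price=99, qty=7): fills=none; bids=[-] asks=[#3:7@99 #1:4@103]
After op 4 [order #4] limit_sell(price=100, qty=10): fills=none; bids=[-] asks=[#3:7@99 #4:10@100 #1:4@103]
After op 5 [order #5] limit_sell(price=100, qty=6): fills=none; bids=[-] asks=[#3:7@99 #4:10@100 #5:6@100 #1:4@103]

Answer: BIDS (highest first):
  (empty)
ASKS (lowest first):
  #3: 7@99
  #4: 10@100
  #5: 6@100
  #1: 4@103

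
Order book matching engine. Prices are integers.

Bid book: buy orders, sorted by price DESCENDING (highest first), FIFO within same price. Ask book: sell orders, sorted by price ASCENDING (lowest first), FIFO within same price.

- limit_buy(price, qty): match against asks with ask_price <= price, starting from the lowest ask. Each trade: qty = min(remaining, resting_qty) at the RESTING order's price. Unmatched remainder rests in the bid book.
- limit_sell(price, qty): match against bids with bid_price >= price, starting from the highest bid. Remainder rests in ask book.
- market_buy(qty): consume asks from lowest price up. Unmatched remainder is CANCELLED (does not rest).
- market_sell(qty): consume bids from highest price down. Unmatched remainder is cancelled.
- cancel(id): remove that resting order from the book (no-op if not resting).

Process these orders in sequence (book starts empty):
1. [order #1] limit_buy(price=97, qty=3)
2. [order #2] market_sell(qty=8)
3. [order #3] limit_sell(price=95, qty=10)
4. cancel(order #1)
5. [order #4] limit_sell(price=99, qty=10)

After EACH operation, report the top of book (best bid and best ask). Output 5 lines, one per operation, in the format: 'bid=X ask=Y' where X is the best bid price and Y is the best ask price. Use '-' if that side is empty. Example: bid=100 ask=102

Answer: bid=97 ask=-
bid=- ask=-
bid=- ask=95
bid=- ask=95
bid=- ask=95

Derivation:
After op 1 [order #1] limit_buy(price=97, qty=3): fills=none; bids=[#1:3@97] asks=[-]
After op 2 [order #2] market_sell(qty=8): fills=#1x#2:3@97; bids=[-] asks=[-]
After op 3 [order #3] limit_sell(price=95, qty=10): fills=none; bids=[-] asks=[#3:10@95]
After op 4 cancel(order #1): fills=none; bids=[-] asks=[#3:10@95]
After op 5 [order #4] limit_sell(price=99, qty=10): fills=none; bids=[-] asks=[#3:10@95 #4:10@99]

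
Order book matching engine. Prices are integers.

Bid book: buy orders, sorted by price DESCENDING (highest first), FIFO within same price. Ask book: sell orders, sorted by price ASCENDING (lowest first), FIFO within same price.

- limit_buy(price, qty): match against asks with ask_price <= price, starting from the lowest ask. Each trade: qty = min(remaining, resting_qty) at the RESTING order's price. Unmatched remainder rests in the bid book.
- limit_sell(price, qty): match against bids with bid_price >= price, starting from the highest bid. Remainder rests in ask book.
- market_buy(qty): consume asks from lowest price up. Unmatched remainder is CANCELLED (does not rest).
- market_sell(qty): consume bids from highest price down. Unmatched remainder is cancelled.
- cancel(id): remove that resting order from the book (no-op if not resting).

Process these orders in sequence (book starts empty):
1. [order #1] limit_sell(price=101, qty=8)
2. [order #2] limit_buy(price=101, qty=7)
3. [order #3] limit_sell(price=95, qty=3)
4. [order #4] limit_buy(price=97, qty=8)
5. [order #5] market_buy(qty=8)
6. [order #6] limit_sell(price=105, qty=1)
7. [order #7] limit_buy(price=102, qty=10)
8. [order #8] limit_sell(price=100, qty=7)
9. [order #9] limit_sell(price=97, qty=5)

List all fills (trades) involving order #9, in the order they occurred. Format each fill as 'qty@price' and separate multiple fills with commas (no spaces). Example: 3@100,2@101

Answer: 3@102,2@97

Derivation:
After op 1 [order #1] limit_sell(price=101, qty=8): fills=none; bids=[-] asks=[#1:8@101]
After op 2 [order #2] limit_buy(price=101, qty=7): fills=#2x#1:7@101; bids=[-] asks=[#1:1@101]
After op 3 [order #3] limit_sell(price=95, qty=3): fills=none; bids=[-] asks=[#3:3@95 #1:1@101]
After op 4 [order #4] limit_buy(price=97, qty=8): fills=#4x#3:3@95; bids=[#4:5@97] asks=[#1:1@101]
After op 5 [order #5] market_buy(qty=8): fills=#5x#1:1@101; bids=[#4:5@97] asks=[-]
After op 6 [order #6] limit_sell(price=105, qty=1): fills=none; bids=[#4:5@97] asks=[#6:1@105]
After op 7 [order #7] limit_buy(price=102, qty=10): fills=none; bids=[#7:10@102 #4:5@97] asks=[#6:1@105]
After op 8 [order #8] limit_sell(price=100, qty=7): fills=#7x#8:7@102; bids=[#7:3@102 #4:5@97] asks=[#6:1@105]
After op 9 [order #9] limit_sell(price=97, qty=5): fills=#7x#9:3@102 #4x#9:2@97; bids=[#4:3@97] asks=[#6:1@105]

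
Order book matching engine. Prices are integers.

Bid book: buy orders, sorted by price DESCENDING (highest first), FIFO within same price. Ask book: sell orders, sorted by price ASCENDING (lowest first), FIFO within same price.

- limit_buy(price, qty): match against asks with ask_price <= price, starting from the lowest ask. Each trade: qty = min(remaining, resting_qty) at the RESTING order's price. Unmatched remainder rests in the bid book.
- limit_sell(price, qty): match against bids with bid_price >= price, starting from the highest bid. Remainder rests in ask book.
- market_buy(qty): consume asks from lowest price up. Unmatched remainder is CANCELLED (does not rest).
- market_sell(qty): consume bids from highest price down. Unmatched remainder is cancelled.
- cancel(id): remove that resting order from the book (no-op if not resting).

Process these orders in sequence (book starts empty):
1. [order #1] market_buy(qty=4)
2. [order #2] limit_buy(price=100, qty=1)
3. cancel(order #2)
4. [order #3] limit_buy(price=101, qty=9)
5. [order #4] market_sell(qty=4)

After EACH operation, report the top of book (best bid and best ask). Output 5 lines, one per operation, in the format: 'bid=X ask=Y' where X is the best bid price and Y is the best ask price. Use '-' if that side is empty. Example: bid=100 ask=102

Answer: bid=- ask=-
bid=100 ask=-
bid=- ask=-
bid=101 ask=-
bid=101 ask=-

Derivation:
After op 1 [order #1] market_buy(qty=4): fills=none; bids=[-] asks=[-]
After op 2 [order #2] limit_buy(price=100, qty=1): fills=none; bids=[#2:1@100] asks=[-]
After op 3 cancel(order #2): fills=none; bids=[-] asks=[-]
After op 4 [order #3] limit_buy(price=101, qty=9): fills=none; bids=[#3:9@101] asks=[-]
After op 5 [order #4] market_sell(qty=4): fills=#3x#4:4@101; bids=[#3:5@101] asks=[-]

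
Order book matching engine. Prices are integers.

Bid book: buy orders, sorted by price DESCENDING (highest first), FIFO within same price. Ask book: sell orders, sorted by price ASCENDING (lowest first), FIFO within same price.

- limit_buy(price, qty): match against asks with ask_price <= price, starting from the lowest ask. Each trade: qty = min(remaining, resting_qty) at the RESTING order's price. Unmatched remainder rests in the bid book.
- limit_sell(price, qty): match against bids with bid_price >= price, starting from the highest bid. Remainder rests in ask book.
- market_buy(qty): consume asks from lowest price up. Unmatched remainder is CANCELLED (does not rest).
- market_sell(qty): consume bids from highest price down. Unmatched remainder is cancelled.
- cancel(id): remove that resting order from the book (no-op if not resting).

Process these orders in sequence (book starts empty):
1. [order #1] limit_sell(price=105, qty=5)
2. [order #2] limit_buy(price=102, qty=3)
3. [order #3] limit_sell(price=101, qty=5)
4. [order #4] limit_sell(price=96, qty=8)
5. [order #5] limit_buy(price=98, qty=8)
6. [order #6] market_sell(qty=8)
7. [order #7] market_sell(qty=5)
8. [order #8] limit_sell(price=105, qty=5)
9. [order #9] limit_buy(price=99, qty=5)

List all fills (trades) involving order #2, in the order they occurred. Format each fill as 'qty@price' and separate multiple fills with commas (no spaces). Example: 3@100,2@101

Answer: 3@102

Derivation:
After op 1 [order #1] limit_sell(price=105, qty=5): fills=none; bids=[-] asks=[#1:5@105]
After op 2 [order #2] limit_buy(price=102, qty=3): fills=none; bids=[#2:3@102] asks=[#1:5@105]
After op 3 [order #3] limit_sell(price=101, qty=5): fills=#2x#3:3@102; bids=[-] asks=[#3:2@101 #1:5@105]
After op 4 [order #4] limit_sell(price=96, qty=8): fills=none; bids=[-] asks=[#4:8@96 #3:2@101 #1:5@105]
After op 5 [order #5] limit_buy(price=98, qty=8): fills=#5x#4:8@96; bids=[-] asks=[#3:2@101 #1:5@105]
After op 6 [order #6] market_sell(qty=8): fills=none; bids=[-] asks=[#3:2@101 #1:5@105]
After op 7 [order #7] market_sell(qty=5): fills=none; bids=[-] asks=[#3:2@101 #1:5@105]
After op 8 [order #8] limit_sell(price=105, qty=5): fills=none; bids=[-] asks=[#3:2@101 #1:5@105 #8:5@105]
After op 9 [order #9] limit_buy(price=99, qty=5): fills=none; bids=[#9:5@99] asks=[#3:2@101 #1:5@105 #8:5@105]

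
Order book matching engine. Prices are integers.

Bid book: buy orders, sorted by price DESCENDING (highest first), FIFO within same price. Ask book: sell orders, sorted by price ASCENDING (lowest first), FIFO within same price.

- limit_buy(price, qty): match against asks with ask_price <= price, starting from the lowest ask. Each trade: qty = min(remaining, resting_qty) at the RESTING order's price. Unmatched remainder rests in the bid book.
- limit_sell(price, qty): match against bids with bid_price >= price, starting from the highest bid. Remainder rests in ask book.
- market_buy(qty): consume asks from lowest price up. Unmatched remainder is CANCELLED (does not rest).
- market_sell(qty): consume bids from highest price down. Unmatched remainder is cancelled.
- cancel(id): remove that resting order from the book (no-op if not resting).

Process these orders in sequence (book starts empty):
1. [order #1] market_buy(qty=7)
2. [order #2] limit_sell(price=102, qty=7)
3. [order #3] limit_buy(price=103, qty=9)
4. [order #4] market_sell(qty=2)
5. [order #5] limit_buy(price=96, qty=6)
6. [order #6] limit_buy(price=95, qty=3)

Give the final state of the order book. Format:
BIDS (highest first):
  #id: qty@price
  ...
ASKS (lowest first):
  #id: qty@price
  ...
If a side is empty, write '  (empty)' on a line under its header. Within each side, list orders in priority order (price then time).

Answer: BIDS (highest first):
  #5: 6@96
  #6: 3@95
ASKS (lowest first):
  (empty)

Derivation:
After op 1 [order #1] market_buy(qty=7): fills=none; bids=[-] asks=[-]
After op 2 [order #2] limit_sell(price=102, qty=7): fills=none; bids=[-] asks=[#2:7@102]
After op 3 [order #3] limit_buy(price=103, qty=9): fills=#3x#2:7@102; bids=[#3:2@103] asks=[-]
After op 4 [order #4] market_sell(qty=2): fills=#3x#4:2@103; bids=[-] asks=[-]
After op 5 [order #5] limit_buy(price=96, qty=6): fills=none; bids=[#5:6@96] asks=[-]
After op 6 [order #6] limit_buy(price=95, qty=3): fills=none; bids=[#5:6@96 #6:3@95] asks=[-]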